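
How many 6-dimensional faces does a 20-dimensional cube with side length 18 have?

An n-cube has C(n,k)·2^(n-k) k-faces. Here C(20,6)·2^14 = 38760·16384 = 635043840.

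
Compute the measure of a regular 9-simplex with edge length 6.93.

For a regular n-simplex with edge a, V = (a^n / n!)·√((n+1)/2^n). With a=6.93, n=9: V ≈ 14.1971.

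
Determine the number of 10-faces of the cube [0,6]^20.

Number of 10-faces = C(20,10) · 2^(20-10) = 184756 · 1024 = 189190144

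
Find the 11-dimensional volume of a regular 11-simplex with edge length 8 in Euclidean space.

For a regular n-simplex with edge a, V = (a^n / n!)·√((n+1)/2^n). With a=8, n=11: V ≈ 16.4725.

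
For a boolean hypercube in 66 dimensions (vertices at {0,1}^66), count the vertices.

Each vertex is a binary string of length 66, so there are 2^66 = 73786976294838206464.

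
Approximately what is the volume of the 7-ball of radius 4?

V_7(4) = π^(7/2) · (4)^7 / Γ(7/2 + 1) = 262144·π^3/105 ≈ 77410.6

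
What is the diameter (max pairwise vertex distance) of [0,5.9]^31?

The space diagonal of an n-cube of side s is s√n. Here 5.9·√31 ≈ 32.8498.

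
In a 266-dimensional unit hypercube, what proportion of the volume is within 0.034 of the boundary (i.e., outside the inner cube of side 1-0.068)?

The inner cube has side 1-2·0.034 = 0.932 and volume (0.932)^266 ≈ 7.322e-09, so the shell holds 0.9999999927 of the volume.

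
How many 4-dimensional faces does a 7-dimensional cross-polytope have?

Number of 4-faces = 2^(4+1) · C(7,4+1) = 32 · 21 = 672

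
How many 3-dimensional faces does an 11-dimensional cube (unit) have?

f_3(11-cube) = (11 choose 3) · 2^8 = 42240.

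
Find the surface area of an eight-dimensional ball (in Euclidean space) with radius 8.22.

S = n·V_n(r)/r = 8·V_8(8.22)/8.22 (volume-to-surface relation), giving 8.23343e+07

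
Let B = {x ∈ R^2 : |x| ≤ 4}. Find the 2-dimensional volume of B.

The n-ball volume is π^(n/2)·r^n/Γ(n/2+1). With n=2, r=4: V = 16·π ≈ 50.2655.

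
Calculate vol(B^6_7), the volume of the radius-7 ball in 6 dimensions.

V_6(7) = π^(6/2) · (7)^6 / Γ(6/2 + 1) = 117649·π^3/6 ≈ 607976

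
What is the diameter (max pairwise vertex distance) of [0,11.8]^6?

Diagonal = √6 · 11.8 ≈ 28.904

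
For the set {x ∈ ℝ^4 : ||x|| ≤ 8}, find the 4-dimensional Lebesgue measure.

The n-ball volume is π^(n/2)·r^n/Γ(n/2+1). With n=4, r=8: V = 2048·π^2 ≈ 20212.9.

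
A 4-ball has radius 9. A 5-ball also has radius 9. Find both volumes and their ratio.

V_4(9) ≈ 32377.2. V_5(9) ≈ 310821. Ratio V_4/V_5 ≈ 0.1042.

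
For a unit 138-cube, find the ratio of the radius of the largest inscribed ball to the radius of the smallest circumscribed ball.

Ratio = (s/2)/(s√138/2) = 138^(-1/2) ≈ 0.0851257.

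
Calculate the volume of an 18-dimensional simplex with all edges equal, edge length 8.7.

V = (8.7^18 / 18!) · √((18+1) / 2^18) ≈ 0.108421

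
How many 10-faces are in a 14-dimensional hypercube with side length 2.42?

f_10(14-cube) = (14 choose 10) · 2^4 = 16016.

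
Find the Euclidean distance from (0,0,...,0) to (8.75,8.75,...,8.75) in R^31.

||(8.75,8.75,...,8.75)|| = √(31)·8.75 ≈ 48.7179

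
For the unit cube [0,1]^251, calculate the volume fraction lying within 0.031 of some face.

1 - (1 - 2·0.031)^251 = 1 - 0.938^251 ≈ 0.9999998946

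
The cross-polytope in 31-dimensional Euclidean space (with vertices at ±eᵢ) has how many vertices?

An n-cross-polytope has 2n vertices; here n = 31, giving 62.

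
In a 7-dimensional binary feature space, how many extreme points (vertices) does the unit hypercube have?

The 7-cube has 2^7 = 128 vertices.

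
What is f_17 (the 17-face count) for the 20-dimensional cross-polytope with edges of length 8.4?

An n-cross-polytope has 2^(k+1)·C(n,k+1) k-faces. Here 2^18·C(20,18) = 262144·190 = 49807360.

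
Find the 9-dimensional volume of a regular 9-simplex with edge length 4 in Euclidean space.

For a regular n-simplex with edge a, V = (a^n / n!)·√((n+1)/2^n). With a=4, n=9: V ≈ 0.100958.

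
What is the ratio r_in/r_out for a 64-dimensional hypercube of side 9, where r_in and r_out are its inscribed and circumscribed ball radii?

r_in / r_out = (9/2) / (9√64/2) = 1/√64 ≈ 0.125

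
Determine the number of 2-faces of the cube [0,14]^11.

An n-cube has C(n,k)·2^(n-k) k-faces. Here C(11,2)·2^9 = 55·512 = 28160.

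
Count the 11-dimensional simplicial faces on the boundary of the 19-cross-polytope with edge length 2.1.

An n-cross-polytope has 2^(k+1)·C(n,k+1) k-faces. Here 2^12·C(19,12) = 4096·50388 = 206389248.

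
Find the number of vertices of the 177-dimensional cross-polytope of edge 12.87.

An n-cross-polytope has 2n vertices; here n = 177, giving 354.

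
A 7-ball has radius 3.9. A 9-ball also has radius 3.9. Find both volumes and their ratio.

V_7(3.9) ≈ 64838.4. V_9(3.9) ≈ 688492. Ratio V_7/V_9 ≈ 0.09417.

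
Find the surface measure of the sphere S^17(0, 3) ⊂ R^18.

S_18(3) = 2·π^(18/2)·(3)^17 / Γ(18/2) = 14348907·π^9/2240 ≈ 1.9095e+08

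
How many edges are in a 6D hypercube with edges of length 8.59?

Choose 1 of 6 axes to span the face (C(6,1) = 6 ways), then fix each of the remaining 5 coordinates at one of its two extreme values (2^5 = 32 ways): 6·32 = 192.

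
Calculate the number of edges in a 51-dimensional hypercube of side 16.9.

The 51-cube has n·2^(n-1) = 51·2^50 = 51·1125899906842624 = 57420895248973824 edges.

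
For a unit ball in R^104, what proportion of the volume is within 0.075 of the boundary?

1 - (1-0.075)^104 ≈ 0.999699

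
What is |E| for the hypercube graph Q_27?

The 27-cube has n·2^(n-1) = 27·2^26 = 27·67108864 = 1811939328 edges.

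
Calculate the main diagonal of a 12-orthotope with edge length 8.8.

Diagonal = √12 · 8.8 ≈ 30.4841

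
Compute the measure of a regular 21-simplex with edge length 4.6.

Volume = 4.6^21 · √(22/2^21) / 21! ≈ 5.24768e-09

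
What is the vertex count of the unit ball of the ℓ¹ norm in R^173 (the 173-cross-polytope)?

Number of vertices = 2n = 346.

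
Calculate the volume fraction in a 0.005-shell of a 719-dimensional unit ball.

Shell fraction = 1 - (1-0.005)^719 ≈ 0.972786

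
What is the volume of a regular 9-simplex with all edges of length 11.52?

For a regular n-simplex with edge a, V = (a^n / n!)·√((n+1)/2^n). With a=11.52, n=9: V ≈ 1376.18.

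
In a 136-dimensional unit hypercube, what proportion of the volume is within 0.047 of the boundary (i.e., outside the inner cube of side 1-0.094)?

1 - (1 - 2·0.047)^136 = 1 - 0.906^136 ≈ 0.9999985228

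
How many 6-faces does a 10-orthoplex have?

Number of 6-faces = 2^(6+1) · C(10,6+1) = 128 · 120 = 15360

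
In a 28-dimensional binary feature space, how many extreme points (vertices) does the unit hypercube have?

An n-cube has 2^n vertices; for n = 28 that is 2^28 = 268435456.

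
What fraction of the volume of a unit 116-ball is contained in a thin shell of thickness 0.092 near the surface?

Shell fraction = 1 - (1-0.092)^116 ≈ 0.999986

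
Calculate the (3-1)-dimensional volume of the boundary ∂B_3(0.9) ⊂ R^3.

S_3(0.9) = 2·π^(3/2)·(0.9)^2 / Γ(3/2) = 4πr² = 4π·(0.9)² ≈ 10.1788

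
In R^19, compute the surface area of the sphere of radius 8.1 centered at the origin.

The surface area of an n-ball is 2π^(n/2) r^(n-1) / Γ(n/2). For n=19, r=8.1: 1.99559e+16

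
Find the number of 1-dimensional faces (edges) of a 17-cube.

The 17-cube has n·2^(n-1) = 17·2^16 = 17·65536 = 1114112 edges.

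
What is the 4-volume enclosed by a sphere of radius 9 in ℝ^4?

V_4(9) = π^(4/2) · (9)^4 / Γ(4/2 + 1) = 6561·π^2/2 ≈ 32377.2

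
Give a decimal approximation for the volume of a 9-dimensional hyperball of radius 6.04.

Volume = π^{9/2}·(6.04)^9/Γ(11/2) ≈ 3.52899e+07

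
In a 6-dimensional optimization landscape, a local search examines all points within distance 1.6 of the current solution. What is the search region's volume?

V_6(1.6) = π^(6/2) · (1.6)^6 / Γ(6/2 + 1) ≈ 86.6998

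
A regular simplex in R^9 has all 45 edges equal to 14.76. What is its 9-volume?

V = (14.76^9 / 9!) · √((9+1) / 2^9) ≈ 12805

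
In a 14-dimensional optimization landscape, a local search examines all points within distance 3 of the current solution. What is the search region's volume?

Volume = π^{14/2}·(3)^14/Γ(8) = 531441·π^7/560 ≈ 2.86626e+06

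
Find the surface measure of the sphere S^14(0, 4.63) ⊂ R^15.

S_15(4.63) = 2·π^(15/2)·(4.63)^14 / Γ(15/2) ≈ 1.1903e+10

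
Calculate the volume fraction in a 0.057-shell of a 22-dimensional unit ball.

V(inner)/V(outer) = ((1-0.057)/1)^22 ≈ 0.275, so the shell fraction is 0.725048.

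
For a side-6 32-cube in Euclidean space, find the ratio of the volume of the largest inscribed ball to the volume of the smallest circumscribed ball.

V_in / V_out = (r_in/r_out)^32 = (1/√32)^32 = 32^(-32/2) ≈ 8.27181e-25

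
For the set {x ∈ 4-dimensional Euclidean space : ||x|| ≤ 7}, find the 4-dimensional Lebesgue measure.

V_4(7) = π^(4/2) · (7)^4 / Γ(4/2 + 1) = 2401·π^2/2 ≈ 11848.5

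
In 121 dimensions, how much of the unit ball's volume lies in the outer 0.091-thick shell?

1 - (1-0.091)^121 ≈ 0.99999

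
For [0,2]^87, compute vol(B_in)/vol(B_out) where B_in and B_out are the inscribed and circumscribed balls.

V_in / V_out = (r_in/r_out)^87 = (1/√87)^87 = 87^(-87/2) ≈ 4.27477e-85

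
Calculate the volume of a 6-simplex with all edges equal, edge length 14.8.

Volume = 14.8^6 · √(7/2^6) / 6! ≈ 4827.22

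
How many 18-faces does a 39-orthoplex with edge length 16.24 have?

f_18(39-orthoplex) = 2^19 · (39 choose 19) = 36135640450990080.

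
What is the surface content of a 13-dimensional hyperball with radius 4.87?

S_13(4.87) = 2·π^(13/2)·(4.87)^12 / Γ(13/2) ≈ 2.10684e+09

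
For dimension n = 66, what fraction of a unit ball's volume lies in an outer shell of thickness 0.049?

1 - (1-0.049)^66 ≈ 0.963699 ≈ 96.37%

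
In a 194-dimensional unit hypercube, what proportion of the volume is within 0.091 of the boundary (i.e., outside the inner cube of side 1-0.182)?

Shell fraction = 1 - (1-0.182)^194 ≈ 1 - 1.186e-17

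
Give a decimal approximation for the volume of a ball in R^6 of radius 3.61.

The n-ball volume is π^(n/2)·r^n/Γ(n/2+1). With n=6, r=3.61: V ≈ 11437.8.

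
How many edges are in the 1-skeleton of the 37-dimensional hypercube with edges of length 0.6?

Each of the 2^37 = 137438953472 vertices has degree 37; total edges = 37·2^37/2 = 2542620639232.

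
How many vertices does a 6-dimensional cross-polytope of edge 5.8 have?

The 6-dimensional cross-polytope has 2n = 2·6 = 12 vertices.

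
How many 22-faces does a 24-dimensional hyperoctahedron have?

Number of 22-faces = 2^(22+1) · C(24,22+1) = 8388608 · 24 = 201326592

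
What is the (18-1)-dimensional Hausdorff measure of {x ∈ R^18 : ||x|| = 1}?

|∂B_18(1)| = π^9/20160 ≈ 1.47863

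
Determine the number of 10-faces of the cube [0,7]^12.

Number of 10-faces = C(12,10) · 2^(12-10) = 66 · 4 = 264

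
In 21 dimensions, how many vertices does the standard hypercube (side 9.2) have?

Number of vertices = 2^21 = 2097152.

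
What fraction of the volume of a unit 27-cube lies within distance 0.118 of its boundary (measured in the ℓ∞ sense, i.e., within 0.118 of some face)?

1 - (1 - 2·0.118)^27 = 1 - 0.764^27 ≈ 0.999303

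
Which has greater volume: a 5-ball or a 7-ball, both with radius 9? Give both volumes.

V_5(9) ≈ 310821. V_7(9) ≈ 2.25984e+07. The 7-ball is larger.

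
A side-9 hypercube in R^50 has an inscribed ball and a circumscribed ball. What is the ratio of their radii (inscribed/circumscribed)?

r_in = 9/2 (half the side); r_out = 9√50/2 (half the diagonal). Ratio = 1/√50 ≈ 0.141421.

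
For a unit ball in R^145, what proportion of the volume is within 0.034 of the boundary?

V(inner)/V(outer) = ((1-0.034)/1)^145 ≈ 0.006633, so the shell fraction is 0.993367.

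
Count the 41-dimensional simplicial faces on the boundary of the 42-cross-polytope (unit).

Number of 41-faces = 2^(41+1) · C(42,41+1) = 4398046511104 · 1 = 4398046511104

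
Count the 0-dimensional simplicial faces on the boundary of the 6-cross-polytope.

An n-cross-polytope has 2^(k+1)·C(n,k+1) k-faces. Here 2^1·C(6,1) = 2·6 = 12.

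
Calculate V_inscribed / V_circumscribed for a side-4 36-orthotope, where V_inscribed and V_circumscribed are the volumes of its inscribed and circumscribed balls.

Volume scales as r^n, and r_in/r_out = 1/√36, giving (1/√36)^36 ≈ 9.69516e-29.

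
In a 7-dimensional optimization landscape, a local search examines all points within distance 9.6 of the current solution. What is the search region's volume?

Volume = π^{7/2}·(9.6)^7/Γ(9/2) ≈ 3.55041e+07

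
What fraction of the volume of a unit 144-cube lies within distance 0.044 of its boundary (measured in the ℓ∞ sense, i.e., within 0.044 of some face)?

Shell fraction = 1 - (1-0.088)^144 ≈ 0.9999982652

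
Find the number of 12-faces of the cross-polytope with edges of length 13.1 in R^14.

Number of 12-faces = 2^(12+1) · C(14,12+1) = 8192 · 14 = 114688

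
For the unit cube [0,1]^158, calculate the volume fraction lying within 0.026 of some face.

1 - (1 - 2·0.026)^158 = 1 - 0.948^158 ≈ 0.999783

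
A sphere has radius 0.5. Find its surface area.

The surface area of an n-ball is 2π^(n/2) r^(n-1) / Γ(n/2). For n=3, r=0.5: 4πr² = 4π·(0.5)² ≈ 3.14159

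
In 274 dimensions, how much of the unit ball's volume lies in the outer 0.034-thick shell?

V(inner)/V(outer) = ((1-0.034)/1)^274 ≈ 7.651e-05, so the shell fraction is 0.999923.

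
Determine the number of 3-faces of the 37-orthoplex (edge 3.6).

An n-cross-polytope has 2^(k+1)·C(n,k+1) k-faces. Here 2^4·C(37,4) = 16·66045 = 1056720.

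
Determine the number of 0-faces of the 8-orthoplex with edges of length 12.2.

Number of 0-faces = 2^(0+1) · C(8,0+1) = 2 · 8 = 16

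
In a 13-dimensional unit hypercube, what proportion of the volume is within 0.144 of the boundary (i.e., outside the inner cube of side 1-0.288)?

The inner cube has side 1-2·0.144 = 0.712 and volume (0.712)^13 ≈ 0.01208, so the shell holds 0.987915 of the volume.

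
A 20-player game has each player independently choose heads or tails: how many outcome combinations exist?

The 20-cube has 2^20 = 1048576 vertices.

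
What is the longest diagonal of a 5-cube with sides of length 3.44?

Diagonal = √5 · 3.44 ≈ 7.69207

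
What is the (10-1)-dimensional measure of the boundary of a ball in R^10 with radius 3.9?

|∂B_10(3.9)| ≈ 5.32292e+06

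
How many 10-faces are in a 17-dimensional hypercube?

An n-cube has C(n,k)·2^(n-k) k-faces. Here C(17,10)·2^7 = 19448·128 = 2489344.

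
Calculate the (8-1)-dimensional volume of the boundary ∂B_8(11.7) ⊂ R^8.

S = n·V_n(r)/r = 8·V_8(11.7)/11.7 (volume-to-surface relation), giving 9.74494e+08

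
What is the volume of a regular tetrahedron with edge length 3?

Volume = (√2/12) · 3³ = 3.18198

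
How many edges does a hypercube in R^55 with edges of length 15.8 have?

The 55-cube has n·2^(n-1) = 55·2^54 = 55·18014398509481984 = 990791918021509120 edges.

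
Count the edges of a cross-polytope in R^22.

Number of 1-faces = 2^(1+1) · C(22,1+1) = 4 · 231 = 924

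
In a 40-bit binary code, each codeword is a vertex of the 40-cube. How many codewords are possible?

Each vertex is a binary string of length 40, so there are 2^40 = 1099511627776.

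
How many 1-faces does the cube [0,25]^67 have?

Each of the 2^67 = 147573952589676412928 vertices has degree 67; total edges = 67·2^67/2 = 4943727411754159833088.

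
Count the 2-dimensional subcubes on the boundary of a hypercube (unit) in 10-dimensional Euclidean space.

Choose 2 of 10 axes to span the face (C(10,2) = 45 ways), then fix each of the remaining 8 coordinates at one of its two extreme values (2^8 = 256 ways): 45·256 = 11520.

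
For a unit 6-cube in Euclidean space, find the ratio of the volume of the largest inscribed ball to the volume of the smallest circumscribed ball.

Volume scales as r^n, and r_in/r_out = 1/√6, giving (1/√6)^6 ≈ 0.00462963.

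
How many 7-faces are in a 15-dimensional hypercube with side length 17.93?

An n-cube has C(n,k)·2^(n-k) k-faces. Here C(15,7)·2^8 = 6435·256 = 1647360.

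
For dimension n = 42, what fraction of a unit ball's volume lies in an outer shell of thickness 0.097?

1 - (1-0.097)^42 ≈ 0.986232 ≈ 98.62%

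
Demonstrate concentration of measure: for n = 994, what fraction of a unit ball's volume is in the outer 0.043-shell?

1 - (1-0.043)^994 ≈ 1 - 1.063e-19 ≈ 100.000000%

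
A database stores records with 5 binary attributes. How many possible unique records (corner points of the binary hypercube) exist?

An n-cube has 2^n vertices; for n = 5 that is 2^5 = 32.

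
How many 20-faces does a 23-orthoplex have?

Number of 20-faces = 2^(20+1) · C(23,20+1) = 2097152 · 253 = 530579456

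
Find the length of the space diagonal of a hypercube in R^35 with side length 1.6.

Diagonal = √35 · 1.6 ≈ 9.46573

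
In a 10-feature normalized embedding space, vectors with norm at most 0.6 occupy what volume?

Volume = π^{10/2}·(0.6)^10/Γ(6) ≈ 0.0154199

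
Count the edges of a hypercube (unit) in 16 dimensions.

Each of the 2^16 = 65536 vertices has degree 16; total edges = 16·2^16/2 = 524288.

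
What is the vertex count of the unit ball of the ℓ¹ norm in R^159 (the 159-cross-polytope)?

Number of vertices = 2n = 318.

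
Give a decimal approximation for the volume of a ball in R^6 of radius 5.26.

V_6(5.26) = π^(6/2) · (5.26)^6 / Γ(6/2 + 1) ≈ 109449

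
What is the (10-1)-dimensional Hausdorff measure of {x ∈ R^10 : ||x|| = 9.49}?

|∂B_10(9.49)| ≈ 1.59208e+10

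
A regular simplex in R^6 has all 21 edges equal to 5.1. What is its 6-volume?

V = (5.1^6 / 6!) · √((6+1) / 2^6) ≈ 8.08253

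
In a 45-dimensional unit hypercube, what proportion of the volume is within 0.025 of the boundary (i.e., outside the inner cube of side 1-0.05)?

Shell fraction = 1 - (1-0.05)^45 ≈ 0.90056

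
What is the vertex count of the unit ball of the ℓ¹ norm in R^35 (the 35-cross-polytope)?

An n-cross-polytope has 2n vertices; here n = 35, giving 70.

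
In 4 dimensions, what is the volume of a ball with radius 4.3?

Volume = π^{4/2}·(4.3)^4/Γ(3) ≈ 1687.11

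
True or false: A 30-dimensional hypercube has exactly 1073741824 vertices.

True. The 30-cube has 2^30 = 1073741824 vertices.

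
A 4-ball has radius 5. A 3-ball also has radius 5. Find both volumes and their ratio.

V_4(5) ≈ 3084.25. V_3(5) ≈ 523.599. Ratio V_4/V_3 ≈ 5.89.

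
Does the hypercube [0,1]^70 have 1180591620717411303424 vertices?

True. The 70-cube has 2^70 = 1180591620717411303424 vertices.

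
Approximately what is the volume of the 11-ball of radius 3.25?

The n-ball volume is π^(n/2)·r^n/Γ(n/2+1). With n=11, r=3.25: V ≈ 805048.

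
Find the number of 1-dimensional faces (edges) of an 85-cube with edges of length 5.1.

Number of 1-faces = C(85,1)·2^(85-1) = 85·19342813113834066795298816 = 1644139114675895677600399360.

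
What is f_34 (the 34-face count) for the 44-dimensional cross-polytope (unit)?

Number of 34-faces = 2^(34+1) · C(44,34+1) = 34359738368 · 708930508 = 24358666775973330944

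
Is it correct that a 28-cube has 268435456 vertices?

True. The 28-cube has 2^28 = 268435456 vertices.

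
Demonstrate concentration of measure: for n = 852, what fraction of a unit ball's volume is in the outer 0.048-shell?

1 - (1-0.048)^852 ≈ 1 - 6.29e-19 ≈ 100.000000%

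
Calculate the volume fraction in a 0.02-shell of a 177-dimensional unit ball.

V(inner)/V(outer) = ((1-0.02)/1)^177 ≈ 0.02799, so the shell fraction is 0.972009.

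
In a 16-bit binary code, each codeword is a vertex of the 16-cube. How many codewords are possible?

Each vertex is a binary string of length 16, so there are 2^16 = 65536.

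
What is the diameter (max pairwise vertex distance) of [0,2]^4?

Diagonal = √4 · 2 = 4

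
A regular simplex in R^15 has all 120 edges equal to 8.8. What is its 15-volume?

V = (8.8^15 / 15!) · √((15+1) / 2^15) ≈ 2.48356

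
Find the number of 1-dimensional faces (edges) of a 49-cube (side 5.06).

Number of 1-faces = C(49,1)·2^(49-1) = 49·281474976710656 = 13792273858822144.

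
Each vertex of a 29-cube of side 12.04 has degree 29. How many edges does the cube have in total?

The 29-cube has n·2^(n-1) = 29·2^28 = 29·268435456 = 7784628224 edges.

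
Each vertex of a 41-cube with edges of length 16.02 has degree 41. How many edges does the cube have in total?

An n-cube has n·2^(n-1) edges. With n = 41: 41·1099511627776 = 45079976738816.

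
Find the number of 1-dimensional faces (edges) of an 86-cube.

Each of the 2^86 = 77371252455336267181195264 vertices has degree 86; total edges = 86·2^86/2 = 3326963855579459488791396352.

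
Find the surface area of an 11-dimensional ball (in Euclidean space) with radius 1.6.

S_11(1.6) = 2·π^(11/2)·(1.6)^10 / Γ(11/2) ≈ 2278.75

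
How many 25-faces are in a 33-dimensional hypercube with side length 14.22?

Choose 25 of 33 axes to span the face (C(33,25) = 13884156 ways), then fix each of the remaining 8 coordinates at one of its two extreme values (2^8 = 256 ways): 13884156·256 = 3554343936.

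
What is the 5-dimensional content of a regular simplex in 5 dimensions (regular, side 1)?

For a regular n-simplex with edge a, V = (a^n / n!)·√((n+1)/2^n). With a=1, n=5: V ≈ 0.00360844.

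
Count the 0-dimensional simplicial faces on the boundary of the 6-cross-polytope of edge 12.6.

f_0(6-orthoplex) = 2^1 · (6 choose 1) = 12.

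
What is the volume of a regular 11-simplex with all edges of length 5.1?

For a regular n-simplex with edge a, V = (a^n / n!)·√((n+1)/2^n). With a=5.1, n=11: V ≈ 0.116424.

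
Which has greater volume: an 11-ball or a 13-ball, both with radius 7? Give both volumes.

V_11(7) ≈ 3.72549e+09. V_13(7) ≈ 8.82299e+10. The 13-ball is larger.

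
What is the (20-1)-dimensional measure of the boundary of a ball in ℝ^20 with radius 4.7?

S = n·V_n(r)/r = 20·V_20(4.7)/4.7 (volume-to-surface relation), giving 3.03826e+12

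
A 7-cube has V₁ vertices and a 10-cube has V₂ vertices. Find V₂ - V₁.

V₁ = 2^7 = 128. V₂ = 2^10 = 1024. V₂ - V₁ = 896.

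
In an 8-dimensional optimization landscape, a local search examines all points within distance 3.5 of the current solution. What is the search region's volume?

V_8(3.5) = π^(8/2) · (3.5)^8 / Γ(8/2 + 1) = 5764801·π^4/6144 ≈ 91397.1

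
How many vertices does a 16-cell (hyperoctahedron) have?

The 4-dimensional cross-polytope has 2n = 2·4 = 8 vertices.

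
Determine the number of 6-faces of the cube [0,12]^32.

f_6(32-cube) = (32 choose 6) · 2^26 = 60813515685888.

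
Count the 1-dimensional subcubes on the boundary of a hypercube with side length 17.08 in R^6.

Number of 1-faces = C(6,1) · 2^(6-1) = 6 · 32 = 192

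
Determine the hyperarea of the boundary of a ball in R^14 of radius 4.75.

S_14(4.75) = 2·π^(14/2)·(4.75)^13 / Γ(14/2) ≈ 5.25731e+09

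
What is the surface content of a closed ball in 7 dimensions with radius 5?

The surface area of an n-ball is 2π^(n/2) r^(n-1) / Γ(n/2). For n=7, r=5: 50000·π^3/3 ≈ 516771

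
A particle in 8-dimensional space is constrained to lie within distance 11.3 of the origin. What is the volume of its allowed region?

V_8(11.3) = π^(8/2) · (11.3)^8 / Γ(8/2 + 1) ≈ 1.07899e+09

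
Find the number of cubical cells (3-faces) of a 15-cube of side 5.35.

Choose 3 of 15 axes to span the face (C(15,3) = 455 ways), then fix each of the remaining 12 coordinates at one of its two extreme values (2^12 = 4096 ways): 455·4096 = 1863680.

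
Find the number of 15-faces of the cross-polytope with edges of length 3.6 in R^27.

Number of 15-faces = 2^(15+1) · C(27,15+1) = 65536 · 13037895 = 854451486720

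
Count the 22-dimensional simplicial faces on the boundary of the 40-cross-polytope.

Each 22-face is the convex hull of 23 vertices, one chosen as ±e_i from each of 23 distinct axes: 2^23·C(40,23) = 744341142660710400.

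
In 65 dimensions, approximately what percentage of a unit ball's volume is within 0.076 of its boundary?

1 - (1-0.076)^65 ≈ 0.994129 ≈ 99.41%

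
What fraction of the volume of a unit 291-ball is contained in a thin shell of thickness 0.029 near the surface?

1 - (1-0.029)^291 ≈ 0.999809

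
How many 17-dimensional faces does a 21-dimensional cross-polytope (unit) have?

An n-cross-polytope has 2^(k+1)·C(n,k+1) k-faces. Here 2^18·C(21,18) = 262144·1330 = 348651520.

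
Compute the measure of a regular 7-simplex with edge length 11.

Volume = 11^7 · √(8/2^7) / 7! ≈ 966.626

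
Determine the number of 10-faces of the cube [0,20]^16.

Number of 10-faces = C(16,10) · 2^(16-10) = 8008 · 64 = 512512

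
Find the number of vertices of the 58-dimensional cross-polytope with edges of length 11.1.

Number of vertices = 2n = 116.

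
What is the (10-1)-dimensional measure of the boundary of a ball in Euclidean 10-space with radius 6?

|∂B_10(6)| = 839808·π^5 ≈ 2.56998e+08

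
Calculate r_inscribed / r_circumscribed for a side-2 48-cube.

Ratio = (s/2)/(s√48/2) = 48^(-1/2) ≈ 0.144338.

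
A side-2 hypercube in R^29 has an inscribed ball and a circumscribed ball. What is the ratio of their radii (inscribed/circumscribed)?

r_in / r_out = (2/2) / (2√29/2) = 1/√29 ≈ 0.185695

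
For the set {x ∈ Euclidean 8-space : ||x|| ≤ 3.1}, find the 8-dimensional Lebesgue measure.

V_8(3.1) = π^(8/2) · (3.1)^8 / Γ(8/2 + 1) ≈ 34616.4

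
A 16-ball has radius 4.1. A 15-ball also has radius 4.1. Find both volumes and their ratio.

V_16(4.1) ≈ 1.50045e+09. V_15(4.1) ≈ 5.93182e+08. Ratio V_16/V_15 ≈ 2.529.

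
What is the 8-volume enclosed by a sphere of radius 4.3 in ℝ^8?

The n-ball volume is π^(n/2)·r^n/Γ(n/2+1). With n=8, r=4.3: V ≈ 474390.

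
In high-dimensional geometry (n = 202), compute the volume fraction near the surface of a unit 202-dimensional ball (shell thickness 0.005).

1 - (1-0.005)^202 ≈ 0.636703 ≈ 63.67%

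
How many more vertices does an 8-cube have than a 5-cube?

The 8-cube has 2^8 = 256 vertices. The 5-cube has 2^5 = 32 vertices. Difference: 256 - 32 = 224.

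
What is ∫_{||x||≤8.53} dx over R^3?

Volume = π^{3/2}·(8.53)^3/Γ(5/2) ≈ 2599.77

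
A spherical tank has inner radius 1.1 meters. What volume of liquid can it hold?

The n-ball volume is π^(n/2)·r^n/Γ(n/2+1). With n=3, r=1.1: V ≈ 5.57528.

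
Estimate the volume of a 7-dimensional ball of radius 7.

V_7(7) = π^(7/2) · (7)^7 / Γ(7/2 + 1) = 1882384·π^3/15 ≈ 3.89105e+06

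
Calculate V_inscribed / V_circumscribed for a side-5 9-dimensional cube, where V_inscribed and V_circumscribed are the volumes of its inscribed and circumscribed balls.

V_in/V_out = n^(-n/2) = 9^(-9/2) ≈ 5.08053e-05.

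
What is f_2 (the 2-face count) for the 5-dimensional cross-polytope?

Each 2-face is the convex hull of 3 vertices, one chosen as ±e_i from each of 3 distinct axes: 2^3·C(5,3) = 80.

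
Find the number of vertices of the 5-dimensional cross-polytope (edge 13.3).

An n-cross-polytope has 2n vertices; here n = 5, giving 10.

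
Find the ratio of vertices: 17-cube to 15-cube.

The 17-cube has 2^17 = 131072 vertices. The 15-cube has 2^15 = 32768 vertices. Ratio: 131072/32768 = 4.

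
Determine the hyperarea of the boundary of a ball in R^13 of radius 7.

The surface area of an n-ball is 2π^(n/2) r^(n-1) / Γ(n/2). For n=13, r=7: 253097823104·π^6/1485 ≈ 1.63856e+11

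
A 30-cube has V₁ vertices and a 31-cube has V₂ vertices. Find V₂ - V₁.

V₁ = 2^30 = 1073741824. V₂ = 2^31 = 2147483648. V₂ - V₁ = 1073741824.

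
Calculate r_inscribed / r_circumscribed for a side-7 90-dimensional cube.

Ratio = (s/2)/(s√90/2) = 90^(-1/2) ≈ 0.105409.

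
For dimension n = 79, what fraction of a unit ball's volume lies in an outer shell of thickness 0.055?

1 - (1-0.055)^79 ≈ 0.988542 ≈ 98.85%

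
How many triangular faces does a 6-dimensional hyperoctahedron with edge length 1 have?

Each 2-face is the convex hull of 3 vertices, one chosen as ±e_i from each of 3 distinct axes: 2^3·C(6,3) = 160.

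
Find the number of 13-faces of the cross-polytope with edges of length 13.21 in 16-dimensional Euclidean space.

f_13(16-orthoplex) = 2^14 · (16 choose 14) = 1966080.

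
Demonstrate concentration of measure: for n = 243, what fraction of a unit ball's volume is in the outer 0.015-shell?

1 - (1-0.015)^243 ≈ 0.97459 ≈ 97.46%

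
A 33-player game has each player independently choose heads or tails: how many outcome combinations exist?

Each vertex is a binary string of length 33, so there are 2^33 = 8589934592.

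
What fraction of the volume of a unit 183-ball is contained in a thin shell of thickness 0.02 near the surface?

V(inner)/V(outer) = ((1-0.02)/1)^183 ≈ 0.0248, so the shell fraction is 0.975205.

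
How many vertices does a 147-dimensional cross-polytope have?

Number of vertices = 2n = 294.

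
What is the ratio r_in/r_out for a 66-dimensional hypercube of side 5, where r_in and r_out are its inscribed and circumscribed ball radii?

Ratio = (s/2)/(s√66/2) = 66^(-1/2) ≈ 0.123091.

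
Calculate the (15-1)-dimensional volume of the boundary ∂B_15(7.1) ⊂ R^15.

The surface area of an n-ball is 2π^(n/2) r^(n-1) / Γ(n/2). For n=15, r=7.1: 4.73302e+12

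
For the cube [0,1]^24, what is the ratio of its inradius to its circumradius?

Ratio = (s/2)/(s√24/2) = 24^(-1/2) ≈ 0.204124.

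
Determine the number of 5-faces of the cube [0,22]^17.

Number of 5-faces = C(17,5) · 2^(17-5) = 6188 · 4096 = 25346048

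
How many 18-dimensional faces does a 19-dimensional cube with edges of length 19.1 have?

Number of 18-faces = C(19,18) · 2^(19-18) = 19 · 2 = 38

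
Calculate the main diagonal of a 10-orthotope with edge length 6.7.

Diagonal = √10 · 6.7 ≈ 21.1873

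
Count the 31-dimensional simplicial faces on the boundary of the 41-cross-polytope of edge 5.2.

An n-cross-polytope has 2^(k+1)·C(n,k+1) k-faces. Here 2^32·C(41,32) = 4294967296·350343565 = 1504714154039050240.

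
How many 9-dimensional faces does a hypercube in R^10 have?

f_9(10-cube) = (10 choose 9) · 2^1 = 20.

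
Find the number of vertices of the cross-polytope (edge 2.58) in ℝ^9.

f_0(9-orthoplex) = 2^1 · (9 choose 1) = 18.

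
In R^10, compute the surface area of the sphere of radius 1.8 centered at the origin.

S = n·V_n(r)/r = 10·V_10(1.8)/1.8 (volume-to-surface relation), giving 5058.49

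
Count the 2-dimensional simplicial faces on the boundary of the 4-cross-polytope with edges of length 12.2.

f_2(4-orthoplex) = 2^3 · (4 choose 3) = 32.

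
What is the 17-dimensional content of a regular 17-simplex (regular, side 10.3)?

V = (10.3^17 / 17!) · √((17+1) / 2^17) ≈ 5.4456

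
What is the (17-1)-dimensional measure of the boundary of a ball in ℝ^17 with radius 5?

S_17(5) = 2·π^(17/2)·(5)^16 / Γ(17/2) = 3125000000000·π^8/81081 ≈ 3.65704e+11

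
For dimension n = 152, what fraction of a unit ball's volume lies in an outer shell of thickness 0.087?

1 - (1-0.087)^152 ≈ 0.9999990193 ≈ 99.999902%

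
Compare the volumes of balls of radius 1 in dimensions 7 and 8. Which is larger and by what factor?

V_7(1) ≈ 4.72477, V_8(1) ≈ 4.05871. The 7-ball is larger by a factor of 1.164.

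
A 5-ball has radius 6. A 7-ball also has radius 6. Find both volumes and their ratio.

V_5(6) ≈ 40931.2. V_7(6) ≈ 1.32263e+06. Ratio V_5/V_7 ≈ 0.03095.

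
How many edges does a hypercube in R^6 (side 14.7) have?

Each of the 2^6 = 64 vertices has degree 6; total edges = 6·2^6/2 = 192.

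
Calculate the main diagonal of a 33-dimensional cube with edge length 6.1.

d = √(6.1² + 6.1² + ... + 6.1²) [33 terms] = √(33·6.1²) = 6.1√33 ≈ 35.0418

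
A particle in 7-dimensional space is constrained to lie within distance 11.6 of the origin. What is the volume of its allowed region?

The n-ball volume is π^(n/2)·r^n/Γ(n/2+1). With n=7, r=11.6: V ≈ 1.33532e+08.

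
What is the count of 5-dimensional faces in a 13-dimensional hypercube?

Number of 5-faces = C(13,5) · 2^(13-5) = 1287 · 256 = 329472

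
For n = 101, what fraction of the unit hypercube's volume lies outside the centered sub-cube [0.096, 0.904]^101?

Shell fraction = 1 - (1-0.192)^101 ≈ 1 - 4.452e-10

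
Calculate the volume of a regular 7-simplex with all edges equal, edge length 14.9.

V = (14.9^7 / 7!) · √((7+1) / 2^7) ≈ 8087.48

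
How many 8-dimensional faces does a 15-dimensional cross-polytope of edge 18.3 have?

An n-cross-polytope has 2^(k+1)·C(n,k+1) k-faces. Here 2^9·C(15,9) = 512·5005 = 2562560.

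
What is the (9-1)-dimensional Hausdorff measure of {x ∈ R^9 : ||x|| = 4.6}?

|∂B_9(4.6)| ≈ 5.95145e+06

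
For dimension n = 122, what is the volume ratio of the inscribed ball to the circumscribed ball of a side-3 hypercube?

V_in / V_out = (r_in/r_out)^122 = (1/√122)^122 = 122^(-122/2) ≈ 5.39573e-128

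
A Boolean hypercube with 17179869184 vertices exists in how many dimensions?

Since 2^n = 17179869184, we have n = 34.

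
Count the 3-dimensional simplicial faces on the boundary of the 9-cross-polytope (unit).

An n-cross-polytope has 2^(k+1)·C(n,k+1) k-faces. Here 2^4·C(9,4) = 16·126 = 2016.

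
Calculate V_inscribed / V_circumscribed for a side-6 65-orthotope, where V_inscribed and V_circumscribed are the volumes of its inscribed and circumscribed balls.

V_in/V_out = n^(-n/2) = 65^(-65/2) ≈ 1.20314e-59.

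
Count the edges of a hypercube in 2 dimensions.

Number of 1-faces = C(2,1)·2^(2-1) = 2·2 = 4.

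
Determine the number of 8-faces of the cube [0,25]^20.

f_8(20-cube) = (20 choose 8) · 2^12 = 515973120.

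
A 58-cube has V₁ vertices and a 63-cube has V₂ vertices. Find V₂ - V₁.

V₁ = 2^58 = 288230376151711744. V₂ = 2^63 = 9223372036854775808. V₂ - V₁ = 8935141660703064064.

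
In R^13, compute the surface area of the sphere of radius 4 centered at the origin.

|∂B_13(4)| = 2147483648·π^6/10395 ≈ 1.98612e+08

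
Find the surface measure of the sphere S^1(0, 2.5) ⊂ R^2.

S_2(2.5) = 2·π^(2/2)·(2.5)^1 / Γ(2/2) = 2πr = 2π·2.5 ≈ 15.708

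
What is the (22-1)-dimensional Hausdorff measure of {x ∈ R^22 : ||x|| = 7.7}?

S_22(7.7) = 2·π^(22/2)·(7.7)^21 / Γ(22/2) ≈ 6.70225e+17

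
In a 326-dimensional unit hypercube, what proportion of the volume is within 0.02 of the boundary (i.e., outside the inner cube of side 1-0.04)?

Shell fraction = 1 - (1-0.04)^326 ≈ 0.9999983388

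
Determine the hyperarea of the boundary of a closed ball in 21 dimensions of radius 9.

S_21(9) = 2·π^(21/2)·(9)^20 / Γ(21/2) = 307393813088254199808·π^10/8083075 ≈ 3.56137e+18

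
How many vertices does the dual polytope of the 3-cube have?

An n-cross-polytope has 2n vertices; here n = 3, giving 6.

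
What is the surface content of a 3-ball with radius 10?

S = n·V_n(r)/r = 3·V_3(10)/10 (volume-to-surface relation), giving 4πr² = 4π·(10)² ≈ 1256.64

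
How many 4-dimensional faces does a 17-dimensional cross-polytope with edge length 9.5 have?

f_4(17-orthoplex) = 2^5 · (17 choose 5) = 198016.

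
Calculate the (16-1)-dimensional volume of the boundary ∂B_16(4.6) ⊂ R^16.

S_16(4.6) = 2·π^(16/2)·(4.6)^15 / Γ(16/2) ≈ 3.28977e+10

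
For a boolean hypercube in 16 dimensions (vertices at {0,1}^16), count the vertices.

An n-cube has 2^n vertices; for n = 16 that is 2^16 = 65536.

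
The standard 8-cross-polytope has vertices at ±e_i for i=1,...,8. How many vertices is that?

Number of vertices = 2n = 16.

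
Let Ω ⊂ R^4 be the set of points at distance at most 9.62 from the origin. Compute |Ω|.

Volume = π^{4/2}·(9.62)^4/Γ(3) ≈ 42263.9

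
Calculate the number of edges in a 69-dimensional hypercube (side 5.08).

Each of the 2^69 = 590295810358705651712 vertices has degree 69; total edges = 69·2^69/2 = 20365205457375344984064.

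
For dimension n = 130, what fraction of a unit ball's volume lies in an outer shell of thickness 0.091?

1 - (1-0.091)^130 ≈ 0.9999958951 ≈ 99.999590%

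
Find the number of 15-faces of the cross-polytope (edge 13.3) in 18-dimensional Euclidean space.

Number of 15-faces = 2^(15+1) · C(18,15+1) = 65536 · 153 = 10027008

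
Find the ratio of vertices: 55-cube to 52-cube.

The 55-cube has 2^55 = 36028797018963968 vertices. The 52-cube has 2^52 = 4503599627370496 vertices. Ratio: 36028797018963968/4503599627370496 = 8.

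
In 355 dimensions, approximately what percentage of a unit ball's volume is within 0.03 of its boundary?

1 - (1-0.03)^355 ≈ 0.99998 ≈ 99.997986%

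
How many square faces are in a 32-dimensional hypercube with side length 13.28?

Choose 2 of 32 axes to span the face (C(32,2) = 496 ways), then fix each of the remaining 30 coordinates at one of its two extreme values (2^30 = 1073741824 ways): 496·1073741824 = 532575944704.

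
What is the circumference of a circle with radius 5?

S_2(5) = 2·π^(2/2)·(5)^1 / Γ(2/2) = 2πr = 2π·5 ≈ 31.4159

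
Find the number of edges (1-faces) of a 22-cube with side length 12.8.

Choose 1 of 22 axes to span the face (C(22,1) = 22 ways), then fix each of the remaining 21 coordinates at one of its two extreme values (2^21 = 2097152 ways): 22·2097152 = 46137344.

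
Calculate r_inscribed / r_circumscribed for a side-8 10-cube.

For an n-cube of any side s, the inradius is s/2 and the circumradius is s√n/2, so the ratio is 1/√10 ≈ 0.316228.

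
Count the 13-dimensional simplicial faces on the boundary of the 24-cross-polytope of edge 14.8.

An n-cross-polytope has 2^(k+1)·C(n,k+1) k-faces. Here 2^14·C(24,14) = 16384·1961256 = 32133218304.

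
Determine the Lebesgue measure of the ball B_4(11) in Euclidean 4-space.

The n-ball volume is π^(n/2)·r^n/Γ(n/2+1). With n=4, r=11: V = 14641·π^2/2 ≈ 72250.4.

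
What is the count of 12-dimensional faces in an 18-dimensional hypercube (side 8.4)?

Number of 12-faces = C(18,12) · 2^(18-12) = 18564 · 64 = 1188096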